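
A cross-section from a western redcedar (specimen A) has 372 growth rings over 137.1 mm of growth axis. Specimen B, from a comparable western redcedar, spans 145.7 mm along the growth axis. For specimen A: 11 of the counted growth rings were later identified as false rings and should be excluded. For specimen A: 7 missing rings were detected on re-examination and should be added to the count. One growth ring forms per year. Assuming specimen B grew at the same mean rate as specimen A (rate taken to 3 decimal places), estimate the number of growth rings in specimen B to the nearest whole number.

391 growth rings

Specimen A: true growth ring count = 372 − 11 + 7 = 368.
A: 137.1 mm over 368 years gives 137.1 / 368 ≈ 0.373 mm per year.
Specimen B: 145.7 mm / 0.373 mm per year = 390.62 years ≈ 391 growth rings.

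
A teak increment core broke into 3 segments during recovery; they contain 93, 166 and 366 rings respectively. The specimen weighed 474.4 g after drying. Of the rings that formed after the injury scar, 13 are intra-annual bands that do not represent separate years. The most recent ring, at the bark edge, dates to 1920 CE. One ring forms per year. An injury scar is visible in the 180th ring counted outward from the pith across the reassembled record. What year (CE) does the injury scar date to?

1488 CE

Total rings = 93 + 166 + 366 = 625.
625 − 180 = 445 rings lie beyond the injury scar toward the bark edge.
445 − 13 false = 432 true rings after the injury scar.
The ring at the bark edge is 1920 CE, so the injury scar dates to 1920 − 432 = 1488 CE.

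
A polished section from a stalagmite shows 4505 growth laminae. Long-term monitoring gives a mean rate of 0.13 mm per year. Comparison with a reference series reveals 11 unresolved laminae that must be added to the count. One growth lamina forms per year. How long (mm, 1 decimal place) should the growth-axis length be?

Adjusted count: 4505 + 11 = 4516 growth laminae.
4516 years at 0.13 mm/year gives 0.13 × 4516 = 587.1 mm.

587.1 mm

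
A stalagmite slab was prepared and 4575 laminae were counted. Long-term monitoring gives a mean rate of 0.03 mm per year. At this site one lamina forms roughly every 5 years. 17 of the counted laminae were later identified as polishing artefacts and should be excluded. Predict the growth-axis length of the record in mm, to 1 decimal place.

683.7 mm

After corrections the count is 4575 − 17 = 4558 laminae.
4558 laminae at 5 years each span 4558 × 5 = 22790 years.
Predicted length = 0.03 mm/year × 22790 years = 683.7 mm.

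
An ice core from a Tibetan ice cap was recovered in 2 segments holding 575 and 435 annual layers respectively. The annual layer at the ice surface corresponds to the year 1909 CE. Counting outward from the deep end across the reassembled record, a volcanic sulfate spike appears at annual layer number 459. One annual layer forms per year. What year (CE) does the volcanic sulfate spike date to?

1358 CE

Total annual layers = 575 + 435 = 1010.
1010 − 459 = 551 annual layers lie beyond the volcanic sulfate spike toward the ice surface.
1909 − 551 = 1358 CE.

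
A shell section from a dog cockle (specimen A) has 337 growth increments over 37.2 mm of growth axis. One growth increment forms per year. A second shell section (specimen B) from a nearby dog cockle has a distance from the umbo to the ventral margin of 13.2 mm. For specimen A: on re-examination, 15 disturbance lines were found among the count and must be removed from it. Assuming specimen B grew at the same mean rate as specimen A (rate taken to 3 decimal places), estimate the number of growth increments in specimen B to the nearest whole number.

114 growth increments

Specimen A: true growth increment count = 337 − 15 = 322.
A: 37.2 mm over 322 years gives 37.2 / 322 ≈ 0.116 mm/year.
B spans 13.2 / 0.116 = 113.79 years ≈ 114 growth increments.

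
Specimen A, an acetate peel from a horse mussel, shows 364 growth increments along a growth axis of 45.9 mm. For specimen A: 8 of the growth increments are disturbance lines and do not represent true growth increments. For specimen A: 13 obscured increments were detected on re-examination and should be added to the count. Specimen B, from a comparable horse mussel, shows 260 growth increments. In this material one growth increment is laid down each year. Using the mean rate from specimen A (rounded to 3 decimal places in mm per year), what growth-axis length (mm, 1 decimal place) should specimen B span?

32.2 mm

Specimen A: true growth increment count = 364 − 8 + 13 = 369.
A: Mean rate = 45.9 mm / 369 years ≈ 0.124 mm/year.
Length of B = 0.124 × 260 = 32.2 mm.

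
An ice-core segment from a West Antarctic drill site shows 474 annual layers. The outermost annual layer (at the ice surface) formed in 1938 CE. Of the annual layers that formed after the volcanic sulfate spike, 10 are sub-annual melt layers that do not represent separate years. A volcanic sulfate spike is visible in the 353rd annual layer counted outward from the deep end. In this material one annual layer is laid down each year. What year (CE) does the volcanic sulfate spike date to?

1827 CE

474 − 353 = 121 annual layers lie beyond the volcanic sulfate spike toward the ice surface.
121 − 10 false = 111 true annual layers after the volcanic sulfate spike.
The annual layer at the ice surface is 1938 CE, so the volcanic sulfate spike dates to 1938 − 111 = 1827 CE.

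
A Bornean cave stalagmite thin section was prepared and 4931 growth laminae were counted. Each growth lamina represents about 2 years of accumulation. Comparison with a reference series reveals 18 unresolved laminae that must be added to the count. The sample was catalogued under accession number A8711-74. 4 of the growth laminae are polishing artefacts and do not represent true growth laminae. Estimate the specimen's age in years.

Adjusted count: 4931 − 4 + 18 = 4945 growth laminae.
Multiplying by 2 years per growth lamina: 4945 × 2 = 9890 years.

9890 years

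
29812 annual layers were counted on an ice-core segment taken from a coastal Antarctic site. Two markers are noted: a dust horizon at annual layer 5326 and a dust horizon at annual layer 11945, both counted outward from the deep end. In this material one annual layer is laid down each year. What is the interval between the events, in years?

Separation: 11945 − 5326 = 6619 annual layers.
That is 6619 years at one annual layer per year.

6619 yr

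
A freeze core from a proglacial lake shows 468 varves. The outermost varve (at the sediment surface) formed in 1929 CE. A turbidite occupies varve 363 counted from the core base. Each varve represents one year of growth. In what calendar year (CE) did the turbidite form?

1824 CE

The turbidite sits at varve 363 from the core base, so 468 − 363 = 105 varves formed after it.
The varve at the sediment surface is 1929 CE, so the turbidite dates to 1929 − 105 = 1824 CE.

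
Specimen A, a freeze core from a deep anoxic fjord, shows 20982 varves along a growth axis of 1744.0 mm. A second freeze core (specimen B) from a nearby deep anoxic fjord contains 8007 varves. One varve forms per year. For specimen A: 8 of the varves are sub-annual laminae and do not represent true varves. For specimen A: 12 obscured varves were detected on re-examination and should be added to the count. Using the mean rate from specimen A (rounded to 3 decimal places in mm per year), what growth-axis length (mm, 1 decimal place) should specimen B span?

664.6 mm

Specimen A: correcting the raw count gives 20982 − 8 + 12 = 20986 true varves.
A: Extension rate ≈ 1744.0 / 20986 = 0.083 mm/year.
Length of B = 0.083 × 8007 = 664.6 mm.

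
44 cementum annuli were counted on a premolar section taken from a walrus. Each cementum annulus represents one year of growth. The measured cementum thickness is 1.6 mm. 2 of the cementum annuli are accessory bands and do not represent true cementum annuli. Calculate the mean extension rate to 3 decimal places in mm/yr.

0.038 mm/yr

After corrections the count is 44 − 2 = 42 cementum annuli.
1.6 mm over 42 years gives 1.6 / 42 ≈ 0.038 mm/yr.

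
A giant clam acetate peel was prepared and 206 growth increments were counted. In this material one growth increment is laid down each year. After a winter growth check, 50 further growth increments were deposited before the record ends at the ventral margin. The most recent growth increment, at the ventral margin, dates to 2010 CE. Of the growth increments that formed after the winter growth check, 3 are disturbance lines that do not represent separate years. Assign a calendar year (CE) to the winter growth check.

50 growth increments post-date the winter growth check.
50 − 3 false = 47 true growth increments after the winter growth check.
Counting back 47 years from 2010 CE places the winter growth check in 2010 − 47 = 1963 CE.

1963 CE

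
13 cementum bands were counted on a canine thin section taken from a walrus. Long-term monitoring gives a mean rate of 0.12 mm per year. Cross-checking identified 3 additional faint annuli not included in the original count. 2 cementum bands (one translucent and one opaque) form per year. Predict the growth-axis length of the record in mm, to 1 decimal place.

Adjusted count: 13 + 3 = 16 cementum bands.
16 cementum bands at 2 per year is 16 / 2 = 8 years.
8 years at 0.12 mm/year gives 0.12 × 8 = 1.0 mm.

1.0 mm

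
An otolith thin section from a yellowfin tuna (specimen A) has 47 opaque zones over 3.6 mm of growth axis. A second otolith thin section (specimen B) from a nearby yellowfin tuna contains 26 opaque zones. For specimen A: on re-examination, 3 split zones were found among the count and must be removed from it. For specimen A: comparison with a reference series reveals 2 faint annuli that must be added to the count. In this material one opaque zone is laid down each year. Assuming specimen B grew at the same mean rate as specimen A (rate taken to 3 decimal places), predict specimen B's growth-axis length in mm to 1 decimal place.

2.0 mm

Specimen A: after corrections the count is 47 − 3 + 2 = 46 opaque zones.
A: Extension rate ≈ 3.6 / 46 = 0.078 mm/yr.
Length of B = 0.078 × 26 = 2.0 mm.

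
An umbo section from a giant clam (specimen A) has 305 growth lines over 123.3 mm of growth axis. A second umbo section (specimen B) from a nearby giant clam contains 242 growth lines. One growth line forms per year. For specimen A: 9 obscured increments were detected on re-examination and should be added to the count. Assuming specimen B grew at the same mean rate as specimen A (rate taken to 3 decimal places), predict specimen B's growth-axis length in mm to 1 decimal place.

95.1 mm

Specimen A: after corrections the count is 305 + 9 = 314 growth lines.
A: Mean rate = 123.3 mm / 314 years ≈ 0.393 mm/yr.
Length of B = 0.393 × 242 = 95.1 mm.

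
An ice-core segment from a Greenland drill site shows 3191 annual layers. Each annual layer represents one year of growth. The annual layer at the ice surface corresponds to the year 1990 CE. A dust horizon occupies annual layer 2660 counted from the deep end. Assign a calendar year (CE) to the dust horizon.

1459 CE

3191 − 2660 = 531 annual layers lie beyond the dust horizon toward the ice surface.
The annual layer at the ice surface is 1990 CE, so the dust horizon dates to 1990 − 531 = 1459 CE.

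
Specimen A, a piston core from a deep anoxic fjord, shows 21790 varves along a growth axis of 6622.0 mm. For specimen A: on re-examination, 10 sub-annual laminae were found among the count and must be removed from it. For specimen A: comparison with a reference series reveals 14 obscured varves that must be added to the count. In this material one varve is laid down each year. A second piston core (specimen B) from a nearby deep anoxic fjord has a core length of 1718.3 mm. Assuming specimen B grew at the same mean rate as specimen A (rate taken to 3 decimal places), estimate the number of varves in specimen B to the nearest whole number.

5652 varves

Specimen A: correcting the raw count gives 21790 − 10 + 14 = 21794 true varves.
A: Mean rate = 6622.0 mm / 21794 years ≈ 0.304 mm/year.
B spans 1718.3 / 0.304 = 5652.30 years ≈ 5652 varves.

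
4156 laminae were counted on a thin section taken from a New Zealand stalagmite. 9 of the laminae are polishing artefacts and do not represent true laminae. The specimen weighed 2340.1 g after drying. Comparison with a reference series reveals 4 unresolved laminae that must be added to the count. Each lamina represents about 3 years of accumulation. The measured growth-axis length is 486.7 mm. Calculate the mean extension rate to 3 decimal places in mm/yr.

0.039 mm/yr

True lamina count = 4156 − 9 + 4 = 4151.
4151 laminae at 3 years each span 4151 × 3 = 12453 years.
Extension rate ≈ 486.7 / 12453 = 0.039 mm/yr.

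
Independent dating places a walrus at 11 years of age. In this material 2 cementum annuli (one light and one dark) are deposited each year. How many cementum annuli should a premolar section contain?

11 years at 2 cementum annuli per year gives 11 × 2 = 22 cementum annuli.
So 22 cementum annuli should be present.

22 cementum annuli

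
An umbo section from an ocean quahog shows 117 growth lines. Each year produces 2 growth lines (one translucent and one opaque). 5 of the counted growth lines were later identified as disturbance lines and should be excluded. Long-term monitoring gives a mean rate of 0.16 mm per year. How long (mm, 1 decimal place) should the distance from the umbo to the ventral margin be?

True growth line count = 117 − 5 = 112.
With 2 growth lines per year, 112 / 2 = 56 years.
56 years at 0.16 mm/year gives 0.16 × 56 = 9.0 mm.

9.0 mm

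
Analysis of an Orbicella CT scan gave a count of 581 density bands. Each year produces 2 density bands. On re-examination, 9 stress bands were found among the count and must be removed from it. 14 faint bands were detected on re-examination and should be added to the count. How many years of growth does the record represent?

Correcting the raw count gives 581 − 9 + 14 = 586 true density bands.
Dividing by 2 density bands per year: 586 / 2 = 293 years.

293 years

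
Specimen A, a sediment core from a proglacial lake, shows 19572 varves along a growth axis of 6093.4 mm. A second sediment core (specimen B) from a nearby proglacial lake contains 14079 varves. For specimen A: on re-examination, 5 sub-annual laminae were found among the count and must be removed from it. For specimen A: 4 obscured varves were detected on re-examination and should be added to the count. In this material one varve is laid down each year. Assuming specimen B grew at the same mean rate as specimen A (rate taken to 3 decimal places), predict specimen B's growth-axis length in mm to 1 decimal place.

4378.6 mm

Specimen A: true varve count = 19572 − 5 + 4 = 19571.
A: Mean rate = 6093.4 mm / 19571 years ≈ 0.311 mm per year.
B's length ≈ 0.311 × 14079 = 4378.6 mm.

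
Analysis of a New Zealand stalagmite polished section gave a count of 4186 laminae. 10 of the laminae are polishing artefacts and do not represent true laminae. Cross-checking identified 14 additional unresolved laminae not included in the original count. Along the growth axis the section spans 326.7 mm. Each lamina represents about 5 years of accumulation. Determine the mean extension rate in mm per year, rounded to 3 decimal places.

0.016 mm per year

Correcting the raw count gives 4186 − 10 + 14 = 4190 true laminae.
At 5 years per lamina, 4190 × 5 = 20950 years.
Mean rate = 326.7 mm / 20950 years ≈ 0.016 mm per year.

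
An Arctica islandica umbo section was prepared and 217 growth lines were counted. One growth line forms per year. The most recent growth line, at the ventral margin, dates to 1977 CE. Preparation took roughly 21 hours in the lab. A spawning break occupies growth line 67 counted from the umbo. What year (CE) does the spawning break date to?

1827 CE

The spawning break sits at growth line 67 from the umbo, so 217 − 67 = 150 growth lines formed after it.
1977 − 150 = 1827 CE.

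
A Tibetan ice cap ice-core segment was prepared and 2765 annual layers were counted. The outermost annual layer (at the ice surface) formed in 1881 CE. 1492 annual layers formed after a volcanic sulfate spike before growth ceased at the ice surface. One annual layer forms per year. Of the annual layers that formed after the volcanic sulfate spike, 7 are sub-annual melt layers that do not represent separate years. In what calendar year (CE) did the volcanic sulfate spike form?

396 CE

1492 annual layers formed after the volcanic sulfate spike.
Excluding 7 false annual layers: 1492 − 7 = 1485.
1881 − 1485 = 396 CE.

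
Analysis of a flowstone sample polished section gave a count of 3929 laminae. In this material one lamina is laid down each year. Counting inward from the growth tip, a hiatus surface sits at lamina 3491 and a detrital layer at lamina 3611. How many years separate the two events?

Separation: 3611 − 3491 = 120 laminae.
One lamina per year makes the interval 120 years.

120 years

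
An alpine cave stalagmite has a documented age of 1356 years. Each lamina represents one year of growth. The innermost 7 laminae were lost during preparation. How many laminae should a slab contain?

1349 laminae

One lamina per year gives 1356 laminae over 1356 years.
Subtracting the 7 laminae not captured gives 1356 − 7 = 1349 laminae in the record.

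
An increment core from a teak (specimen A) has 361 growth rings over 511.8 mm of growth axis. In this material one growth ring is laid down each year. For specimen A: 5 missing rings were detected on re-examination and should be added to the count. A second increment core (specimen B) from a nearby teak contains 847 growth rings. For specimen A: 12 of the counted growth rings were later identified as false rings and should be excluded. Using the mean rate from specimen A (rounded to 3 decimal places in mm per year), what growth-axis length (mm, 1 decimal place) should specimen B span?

1224.8 mm

Specimen A: true growth ring count = 361 − 12 + 5 = 354.
A: Mean rate = 511.8 mm / 354 years ≈ 1.446 mm/yr.
B's length ≈ 1.446 × 847 = 1224.8 mm.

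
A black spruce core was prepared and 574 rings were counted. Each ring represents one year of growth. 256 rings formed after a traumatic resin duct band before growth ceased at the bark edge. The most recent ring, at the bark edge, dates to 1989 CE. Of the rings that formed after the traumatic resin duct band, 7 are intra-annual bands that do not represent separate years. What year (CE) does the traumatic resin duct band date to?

256 rings post-date the traumatic resin duct band.
256 − 7 false = 249 true rings after the traumatic resin duct band.
1989 − 249 = 1740 CE.

1740 CE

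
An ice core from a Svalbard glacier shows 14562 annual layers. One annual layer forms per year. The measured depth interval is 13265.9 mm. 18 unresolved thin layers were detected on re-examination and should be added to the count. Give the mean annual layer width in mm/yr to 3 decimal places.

Adjusted count: 14562 + 18 = 14580 annual layers.
13265.9 mm over 14580 years gives 13265.9 / 14580 ≈ 0.910 mm/yr.

0.910 mm/yr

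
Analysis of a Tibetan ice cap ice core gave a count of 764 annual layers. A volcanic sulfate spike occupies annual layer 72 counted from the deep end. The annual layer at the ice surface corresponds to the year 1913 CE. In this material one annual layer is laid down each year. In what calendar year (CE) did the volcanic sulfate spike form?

The volcanic sulfate spike sits at annual layer 72 from the deep end, so 764 − 72 = 692 annual layers formed after it.
The annual layer at the ice surface is 1913 CE, so the volcanic sulfate spike dates to 1913 − 692 = 1221 CE.

1221 CE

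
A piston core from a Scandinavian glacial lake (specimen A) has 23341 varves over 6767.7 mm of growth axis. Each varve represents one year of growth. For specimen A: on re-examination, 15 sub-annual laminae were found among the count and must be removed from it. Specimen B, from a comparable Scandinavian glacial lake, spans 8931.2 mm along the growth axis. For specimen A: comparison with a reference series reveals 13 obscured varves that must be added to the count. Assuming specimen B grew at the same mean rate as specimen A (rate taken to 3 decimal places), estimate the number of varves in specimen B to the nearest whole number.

Specimen A: after corrections the count is 23341 − 15 + 13 = 23339 varves.
A: Extension rate ≈ 6767.7 / 23339 = 0.290 mm/year.
For B, 8931.2 / 0.290 = 30797.24 years ≈ 30797 varves.

30797 varves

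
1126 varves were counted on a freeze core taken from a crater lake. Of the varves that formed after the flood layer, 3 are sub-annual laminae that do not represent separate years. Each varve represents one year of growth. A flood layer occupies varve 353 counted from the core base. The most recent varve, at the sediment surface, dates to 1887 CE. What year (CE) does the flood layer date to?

1126 − 353 = 773 varves lie beyond the flood layer toward the sediment surface.
773 − 3 false = 770 true varves after the flood layer.
The varve at the sediment surface is 1887 CE, so the flood layer dates to 1887 − 770 = 1117 CE.

1117 CE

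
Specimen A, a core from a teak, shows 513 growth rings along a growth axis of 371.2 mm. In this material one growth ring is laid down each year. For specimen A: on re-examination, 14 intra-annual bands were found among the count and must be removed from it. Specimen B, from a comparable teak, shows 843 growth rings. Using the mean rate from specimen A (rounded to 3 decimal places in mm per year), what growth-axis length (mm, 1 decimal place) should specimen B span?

Specimen A: after corrections the count is 513 − 14 = 499 growth rings.
A: Mean rate = 371.2 mm / 499 years ≈ 0.744 mm per year.
For B, 0.744 mm/year × 843 years = 627.2 mm.

627.2 mm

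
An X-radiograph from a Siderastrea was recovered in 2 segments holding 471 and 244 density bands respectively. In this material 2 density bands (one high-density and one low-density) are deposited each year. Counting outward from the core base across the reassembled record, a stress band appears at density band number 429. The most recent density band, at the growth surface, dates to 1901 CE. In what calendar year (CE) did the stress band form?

1758 CE

Total density bands = 471 + 244 = 715.
Between density band 429 and the growth surface there are 715 − 429 = 286 density bands.
286 density bands at 2 per year is 286 / 2 = 143 years.
Counting back 143 years from 1901 CE places the stress band in 1901 − 143 = 1758 CE.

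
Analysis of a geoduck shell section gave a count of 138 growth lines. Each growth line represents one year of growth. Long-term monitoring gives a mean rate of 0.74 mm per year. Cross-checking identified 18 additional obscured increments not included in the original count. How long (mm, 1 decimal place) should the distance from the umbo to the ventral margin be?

Adjusted count: 138 + 18 = 156 growth lines.
156 years at 0.74 mm/year gives 0.74 × 156 = 115.4 mm.

115.4 mm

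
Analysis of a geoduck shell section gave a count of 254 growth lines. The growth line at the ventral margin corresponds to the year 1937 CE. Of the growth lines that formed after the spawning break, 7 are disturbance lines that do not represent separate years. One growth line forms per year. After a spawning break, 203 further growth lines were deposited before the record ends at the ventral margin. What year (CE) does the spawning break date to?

203 growth lines post-date the spawning break.
Excluding 7 false growth lines: 203 − 7 = 196.
1937 − 196 = 1741 CE.

1741 CE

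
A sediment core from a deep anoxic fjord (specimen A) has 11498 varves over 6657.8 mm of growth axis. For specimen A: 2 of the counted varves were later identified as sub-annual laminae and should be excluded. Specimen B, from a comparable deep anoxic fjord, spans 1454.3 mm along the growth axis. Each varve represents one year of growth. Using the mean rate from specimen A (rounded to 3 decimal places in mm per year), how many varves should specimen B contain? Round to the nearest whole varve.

Specimen A: adjusted count: 11498 − 2 = 11496 varves.
A: Mean rate = 6657.8 mm / 11496 years ≈ 0.579 mm per year.
For B, 1454.3 / 0.579 = 2511.74 years ≈ 2512 varves.

2512 varves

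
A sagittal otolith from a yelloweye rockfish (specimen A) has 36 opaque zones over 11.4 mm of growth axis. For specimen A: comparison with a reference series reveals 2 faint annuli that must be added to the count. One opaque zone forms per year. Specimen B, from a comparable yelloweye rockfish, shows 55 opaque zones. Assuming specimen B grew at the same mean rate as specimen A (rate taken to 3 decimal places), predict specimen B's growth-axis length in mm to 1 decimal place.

16.5 mm

Specimen A: correcting the raw count gives 36 + 2 = 38 true opaque zones.
A: Mean rate = 11.4 mm / 38 years ≈ 0.300 mm/year.
B's length ≈ 0.300 × 55 = 16.5 mm.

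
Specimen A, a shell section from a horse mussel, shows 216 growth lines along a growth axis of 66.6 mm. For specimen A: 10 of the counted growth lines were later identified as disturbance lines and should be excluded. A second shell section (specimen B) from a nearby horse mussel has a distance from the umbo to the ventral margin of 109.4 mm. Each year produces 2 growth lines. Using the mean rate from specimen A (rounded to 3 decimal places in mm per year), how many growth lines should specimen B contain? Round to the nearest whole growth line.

338 growth lines

Specimen A: correcting the raw count gives 216 − 10 = 206 true growth lines.
Specimen A: dividing by 2 growth lines per year: 206 / 2 = 103 years.
A: Mean rate = 66.6 mm / 103 years ≈ 0.647 mm/yr.
For B, 109.4 / 0.647 = 169.09 years; at 2 growth lines per year that is 169.09 × 2 ≈ 338 growth lines.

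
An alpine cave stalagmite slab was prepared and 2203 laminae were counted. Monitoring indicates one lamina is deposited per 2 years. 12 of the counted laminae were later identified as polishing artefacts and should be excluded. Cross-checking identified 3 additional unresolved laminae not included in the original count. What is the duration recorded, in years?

4388 years

Adjusted count: 2203 − 12 + 3 = 2194 laminae.
At 2 years per lamina, 2194 × 2 = 4388 years.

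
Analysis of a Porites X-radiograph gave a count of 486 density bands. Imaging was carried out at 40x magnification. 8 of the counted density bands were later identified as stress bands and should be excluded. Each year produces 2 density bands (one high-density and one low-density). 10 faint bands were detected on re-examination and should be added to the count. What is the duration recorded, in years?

244 years

Adjusted count: 486 − 8 + 10 = 488 density bands.
Dividing by 2 density bands per year: 488 / 2 = 244 years.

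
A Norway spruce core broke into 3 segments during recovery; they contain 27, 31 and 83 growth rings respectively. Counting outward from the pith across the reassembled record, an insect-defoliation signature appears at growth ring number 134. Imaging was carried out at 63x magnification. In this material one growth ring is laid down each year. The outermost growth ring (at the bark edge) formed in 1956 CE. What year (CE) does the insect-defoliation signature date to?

Total growth rings = 27 + 31 + 83 = 141.
Between growth ring 134 and the bark edge there are 141 − 134 = 7 growth rings.
Counting back 7 years from 1956 CE places the insect-defoliation signature in 1956 − 7 = 1949 CE.

1949 CE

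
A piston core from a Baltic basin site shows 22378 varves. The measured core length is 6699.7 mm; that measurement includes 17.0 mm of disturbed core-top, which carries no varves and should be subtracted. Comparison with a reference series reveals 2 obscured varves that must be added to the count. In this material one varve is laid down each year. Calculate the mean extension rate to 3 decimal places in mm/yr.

0.299 mm/yr

Adjusted count: 22378 + 2 = 22380 varves.
Net length = 6699.7 − 17.0 = 6682.7 mm.
6682.7 mm over 22380 years gives 6682.7 / 22380 ≈ 0.299 mm/yr.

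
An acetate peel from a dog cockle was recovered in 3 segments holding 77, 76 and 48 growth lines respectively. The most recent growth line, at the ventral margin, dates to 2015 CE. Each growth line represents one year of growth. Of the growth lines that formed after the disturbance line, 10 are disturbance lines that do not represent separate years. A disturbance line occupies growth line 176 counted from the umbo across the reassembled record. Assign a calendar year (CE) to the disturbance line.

2000 CE

Total growth lines = 77 + 76 + 48 = 201.
201 − 176 = 25 growth lines lie beyond the disturbance line toward the ventral margin.
Removing the 10 false growth lines leaves 25 − 10 = 15 true growth lines beyond the disturbance line.
Counting back 15 years from 2015 CE places the disturbance line in 2015 − 15 = 2000 CE.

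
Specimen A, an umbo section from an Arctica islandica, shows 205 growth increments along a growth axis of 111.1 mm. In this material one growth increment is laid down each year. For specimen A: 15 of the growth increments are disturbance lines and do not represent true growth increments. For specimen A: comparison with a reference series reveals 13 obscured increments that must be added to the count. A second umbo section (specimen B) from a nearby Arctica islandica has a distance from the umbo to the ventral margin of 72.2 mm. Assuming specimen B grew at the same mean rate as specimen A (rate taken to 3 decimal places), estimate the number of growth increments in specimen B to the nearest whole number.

132 growth increments

Specimen A: after corrections the count is 205 − 15 + 13 = 203 growth increments.
A: 111.1 mm over 203 years gives 111.1 / 203 ≈ 0.547 mm per year.
Specimen B: 72.2 mm / 0.547 mm per year = 131.99 years ≈ 132 growth increments.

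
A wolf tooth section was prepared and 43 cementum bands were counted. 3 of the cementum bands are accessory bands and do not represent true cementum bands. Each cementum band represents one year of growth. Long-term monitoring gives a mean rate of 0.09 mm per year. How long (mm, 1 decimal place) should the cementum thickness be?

True cementum band count = 43 − 3 = 40.
Length ≈ 0.09 × 40 = 3.6 mm.

3.6 mm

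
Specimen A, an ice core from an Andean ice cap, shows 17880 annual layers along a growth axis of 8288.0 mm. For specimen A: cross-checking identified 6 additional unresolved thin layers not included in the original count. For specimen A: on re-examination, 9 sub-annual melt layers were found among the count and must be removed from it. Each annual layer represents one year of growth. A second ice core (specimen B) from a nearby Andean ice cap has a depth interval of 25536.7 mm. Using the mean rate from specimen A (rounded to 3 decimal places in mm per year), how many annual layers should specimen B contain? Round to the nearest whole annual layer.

55036 annual layers

Specimen A: adjusted count: 17880 − 9 + 6 = 17877 annual layers.
A: Extension rate ≈ 8288.0 / 17877 = 0.464 mm/yr.
For B, 25536.7 / 0.464 = 55035.99 years ≈ 55036 annual layers.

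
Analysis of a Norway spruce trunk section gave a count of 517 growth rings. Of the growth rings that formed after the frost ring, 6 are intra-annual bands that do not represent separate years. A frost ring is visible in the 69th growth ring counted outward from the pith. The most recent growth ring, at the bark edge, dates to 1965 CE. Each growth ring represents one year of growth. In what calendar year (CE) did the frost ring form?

The frost ring sits at growth ring 69 from the pith, so 517 − 69 = 448 growth rings formed after it.
448 − 6 false = 442 true growth rings after the frost ring.
Counting back 442 years from 1965 CE places the frost ring in 1965 − 442 = 1523 CE.

1523 CE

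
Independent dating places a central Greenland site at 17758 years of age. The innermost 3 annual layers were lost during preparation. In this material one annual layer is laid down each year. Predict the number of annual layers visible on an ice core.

17755 annual layers

One annual layer per year gives 17758 annual layers over 17758 years.
Less the 3 uncaptured annual layers: 17758 − 3 = 17755.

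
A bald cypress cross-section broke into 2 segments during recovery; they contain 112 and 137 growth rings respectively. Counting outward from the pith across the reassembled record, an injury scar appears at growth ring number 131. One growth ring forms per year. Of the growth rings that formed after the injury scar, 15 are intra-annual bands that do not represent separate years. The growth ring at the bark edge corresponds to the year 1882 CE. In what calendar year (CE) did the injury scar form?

1779 CE

Total growth rings = 112 + 137 = 249.
Between growth ring 131 and the bark edge there are 249 − 131 = 118 growth rings.
118 − 15 false = 103 true growth rings after the injury scar.
Counting back 103 years from 1882 CE places the injury scar in 1882 − 103 = 1779 CE.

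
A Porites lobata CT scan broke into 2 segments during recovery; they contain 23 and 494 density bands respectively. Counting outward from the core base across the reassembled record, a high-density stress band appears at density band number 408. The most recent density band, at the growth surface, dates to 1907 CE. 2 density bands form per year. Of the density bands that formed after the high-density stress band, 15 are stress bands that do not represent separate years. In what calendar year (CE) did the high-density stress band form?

Total density bands = 23 + 494 = 517.
517 − 408 = 109 density bands lie beyond the high-density stress band toward the growth surface.
Excluding 15 false density bands: 109 − 15 = 94.
With 2 density bands per year, 94 / 2 = 47 years.
1907 − 47 = 1860 CE.

1860 CE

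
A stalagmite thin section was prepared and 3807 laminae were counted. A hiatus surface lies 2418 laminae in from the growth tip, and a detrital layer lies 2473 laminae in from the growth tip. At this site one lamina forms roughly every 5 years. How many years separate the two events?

275 yr

Separation: 2473 − 2418 = 55 laminae.
At 5 years per lamina, 55 × 5 = 275 years.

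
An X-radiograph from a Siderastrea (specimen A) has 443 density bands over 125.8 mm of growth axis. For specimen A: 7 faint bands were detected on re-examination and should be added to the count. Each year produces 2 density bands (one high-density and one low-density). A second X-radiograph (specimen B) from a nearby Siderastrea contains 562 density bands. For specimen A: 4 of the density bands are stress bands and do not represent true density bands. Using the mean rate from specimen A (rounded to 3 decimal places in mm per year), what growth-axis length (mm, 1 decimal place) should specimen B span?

Specimen A: true density band count = 443 − 4 + 7 = 446.
Specimen A: with 2 density bands per year, 446 / 2 = 223 years.
A: Mean rate = 125.8 mm / 223 years ≈ 0.564 mm/year.
Specimen B: 562 density bands at 2 per year is 562 / 2 = 281 years. For B, 0.564 mm/year × 281 years = 158.5 mm.

158.5 mm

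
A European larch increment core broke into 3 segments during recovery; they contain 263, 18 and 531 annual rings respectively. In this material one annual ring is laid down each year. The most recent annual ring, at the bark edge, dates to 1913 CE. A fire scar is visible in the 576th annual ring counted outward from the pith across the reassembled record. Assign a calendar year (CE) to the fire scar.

Total annual rings = 263 + 18 + 531 = 812.
The fire scar sits at annual ring 576 from the pith, so 812 − 576 = 236 annual rings formed after it.
The annual ring at the bark edge is 1913 CE, so the fire scar dates to 1913 − 236 = 1677 CE.

1677 CE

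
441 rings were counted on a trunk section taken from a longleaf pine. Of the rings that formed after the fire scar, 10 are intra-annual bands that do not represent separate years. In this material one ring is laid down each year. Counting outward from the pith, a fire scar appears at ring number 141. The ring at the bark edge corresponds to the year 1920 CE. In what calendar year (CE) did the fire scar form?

Between ring 141 and the bark edge there are 441 − 141 = 300 rings.
Excluding 10 false rings: 300 − 10 = 290.
Counting back 290 years from 1920 CE places the fire scar in 1920 − 290 = 1630 CE.

1630 CE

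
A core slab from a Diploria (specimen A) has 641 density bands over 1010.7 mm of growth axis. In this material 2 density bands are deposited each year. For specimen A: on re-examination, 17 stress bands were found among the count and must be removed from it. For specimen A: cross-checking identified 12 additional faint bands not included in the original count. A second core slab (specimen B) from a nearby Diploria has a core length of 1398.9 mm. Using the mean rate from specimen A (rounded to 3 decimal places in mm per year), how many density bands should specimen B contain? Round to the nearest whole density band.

Specimen A: correcting the raw count gives 641 − 17 + 12 = 636 true density bands.
Specimen A: 636 density bands at 2 per year is 636 / 2 = 318 years.
A: Mean rate = 1010.7 mm / 318 years ≈ 3.178 mm per year.
Specimen B: 1398.9 mm / 3.178 mm per year = 440.18 years; at 2 density bands per year that is 440.18 × 2 ≈ 880 density bands.

880 density bands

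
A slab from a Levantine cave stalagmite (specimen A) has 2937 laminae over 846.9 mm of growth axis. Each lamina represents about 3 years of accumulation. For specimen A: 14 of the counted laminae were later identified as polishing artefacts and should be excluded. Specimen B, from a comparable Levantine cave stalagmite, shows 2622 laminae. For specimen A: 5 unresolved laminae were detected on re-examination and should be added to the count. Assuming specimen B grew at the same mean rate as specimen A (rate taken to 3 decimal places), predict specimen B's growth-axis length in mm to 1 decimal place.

755.1 mm

Specimen A: adjusted count: 2937 − 14 + 5 = 2928 laminae.
Specimen A: at 3 years per lamina, 2928 × 3 = 8784 years.
A: Extension rate ≈ 846.9 / 8784 = 0.096 mm/yr.
Specimen B: 2622 laminae at 3 years each span 2622 × 3 = 7866 years. For B, 0.096 mm/year × 7866 years = 755.1 mm.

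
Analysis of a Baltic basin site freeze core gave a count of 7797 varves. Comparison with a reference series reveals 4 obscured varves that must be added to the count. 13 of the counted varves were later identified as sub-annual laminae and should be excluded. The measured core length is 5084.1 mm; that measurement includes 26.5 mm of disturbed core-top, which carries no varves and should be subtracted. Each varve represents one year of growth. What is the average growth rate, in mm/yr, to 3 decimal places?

0.649 mm/yr

After corrections the count is 7797 − 13 + 4 = 7788 varves.
Net length = 5084.1 − 26.5 = 5057.6 mm.
Extension rate ≈ 5057.6 / 7788 = 0.649 mm/yr.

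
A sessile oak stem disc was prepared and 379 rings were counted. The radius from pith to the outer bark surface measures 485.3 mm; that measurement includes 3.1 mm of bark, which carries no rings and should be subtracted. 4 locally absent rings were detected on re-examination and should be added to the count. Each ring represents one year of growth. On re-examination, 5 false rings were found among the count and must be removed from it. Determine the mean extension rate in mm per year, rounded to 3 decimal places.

After corrections the count is 379 − 5 + 4 = 378 rings.
The growth record spans 485.3 − 3.1 = 482.2 mm.
Mean rate = 482.2 mm / 378 years ≈ 1.276 mm per year.

1.276 mm per year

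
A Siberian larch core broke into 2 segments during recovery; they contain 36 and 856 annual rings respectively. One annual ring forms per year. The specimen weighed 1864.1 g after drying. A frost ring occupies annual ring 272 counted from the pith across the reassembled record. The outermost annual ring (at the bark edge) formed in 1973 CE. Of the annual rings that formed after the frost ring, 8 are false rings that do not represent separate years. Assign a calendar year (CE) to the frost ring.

Total annual rings = 36 + 856 = 892.
Between annual ring 272 and the bark edge there are 892 − 272 = 620 annual rings.
Removing the 8 false annual rings leaves 620 − 8 = 612 true annual rings beyond the frost ring.
The annual ring at the bark edge is 1973 CE, so the frost ring dates to 1973 − 612 = 1361 CE.

1361 CE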